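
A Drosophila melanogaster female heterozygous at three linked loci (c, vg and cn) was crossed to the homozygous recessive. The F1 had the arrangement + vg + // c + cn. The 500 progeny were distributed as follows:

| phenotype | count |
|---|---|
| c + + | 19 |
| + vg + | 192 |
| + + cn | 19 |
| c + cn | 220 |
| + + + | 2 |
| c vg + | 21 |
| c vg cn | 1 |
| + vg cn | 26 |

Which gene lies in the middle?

The two rarest classes, + + + and c vg cn, are the double crossovers. Comparing them with the parentals, only the vg allele has switched, so vg is the middle locus and the order is cn – vg – c.

vg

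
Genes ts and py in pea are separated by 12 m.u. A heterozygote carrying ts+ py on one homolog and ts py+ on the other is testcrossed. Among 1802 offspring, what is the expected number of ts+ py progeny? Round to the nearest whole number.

793

A map distance of 12 m.u. corresponds to a recombination frequency of 0.120.
The F1 is ts+ py / ts py+, so ts+ py is a parental gamete class with expected frequency (1 − r)/2 = 0.880/2 = 0.4400.
Expected number = 0.4400 × 1802 = 792.88 ≈ 793.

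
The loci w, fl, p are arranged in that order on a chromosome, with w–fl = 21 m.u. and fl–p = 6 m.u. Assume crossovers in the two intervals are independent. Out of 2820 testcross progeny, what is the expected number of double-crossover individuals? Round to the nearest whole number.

36

Map distances give recombination frequencies of 0.210 and 0.060 for the two intervals.
With no interference, expected double-crossover frequency = 0.210 × 0.060 = 0.01260.
Expected number = 0.01260 × 2820 = 35.53 ≈ 36.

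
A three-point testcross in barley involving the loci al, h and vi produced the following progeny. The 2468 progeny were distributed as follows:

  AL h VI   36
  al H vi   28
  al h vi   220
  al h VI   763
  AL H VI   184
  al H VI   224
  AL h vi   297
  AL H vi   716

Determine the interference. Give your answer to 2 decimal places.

The two most frequent reciprocal classes, al h VI and AL H vi, are the parental types, so the F1 was al h VI / AL H vi.
The two rarest classes, AL h VI and al H vi, are the double crossovers. Comparing them with the parentals, only the al allele has switched, so al is the middle locus and the order is vi – al – h.
vi–al: (404 + 64)/2468 = 0.1896; al–h: (521 + 64)/2468 = 0.2370.
Expected DCO frequency = 0.1896 × 0.2370 ≈ 0.04494; observed = 64/2468 ≈ 0.02593.
Coefficient of coincidence = 0.02593/0.04494 ≈ 0.58; interference = 1 − 0.58 = 0.42.

0.42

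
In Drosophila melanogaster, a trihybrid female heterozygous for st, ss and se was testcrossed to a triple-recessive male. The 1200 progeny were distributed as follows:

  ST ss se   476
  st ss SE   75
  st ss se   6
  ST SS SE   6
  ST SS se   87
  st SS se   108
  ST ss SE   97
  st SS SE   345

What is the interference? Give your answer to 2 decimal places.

0.62

The two most frequent reciprocal classes, ST ss se and st SS SE, are the parental types, so the F1 was ST ss se / st SS SE.
The two rarest classes, st ss se and ST SS SE, are the double crossovers. Comparing them with the parentals, only the st allele has switched, so st is the middle locus and the order is se – st – ss.
se–st: (205 + 12)/1200 = 0.1808; st–ss: (162 + 12)/1200 = 0.1450.
Expected DCO frequency = 0.1808 × 0.1450 ≈ 0.02622; observed = 12/1200 ≈ 0.01000.
Coefficient of coincidence = 0.01000/0.02622 ≈ 0.38; interference = 1 − 0.38 = 0.62.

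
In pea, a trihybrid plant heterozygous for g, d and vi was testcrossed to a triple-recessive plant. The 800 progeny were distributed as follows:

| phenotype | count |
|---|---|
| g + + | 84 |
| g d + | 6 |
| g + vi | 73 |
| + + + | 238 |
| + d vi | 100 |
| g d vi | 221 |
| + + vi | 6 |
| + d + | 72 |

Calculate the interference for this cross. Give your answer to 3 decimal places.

The two most frequent reciprocal classes, g d vi and + + +, are the parental types, so the F1 was g d vi / + + +.
The two rarest classes, g d + and + + vi, are the double crossovers. Comparing them with the parentals, only the vi allele has switched, so vi is the middle locus and the order is d – vi – g.
d–vi: (145 + 12)/800 = 0.1963; vi–g: (184 + 12)/800 = 0.2450.
Expected DCO frequency = 0.1963 × 0.2450 ≈ 0.04809; observed = 12/800 ≈ 0.01500.
Coefficient of coincidence = 0.01500/0.04809 ≈ 0.312; interference = 1 − 0.312 = 0.688.

0.688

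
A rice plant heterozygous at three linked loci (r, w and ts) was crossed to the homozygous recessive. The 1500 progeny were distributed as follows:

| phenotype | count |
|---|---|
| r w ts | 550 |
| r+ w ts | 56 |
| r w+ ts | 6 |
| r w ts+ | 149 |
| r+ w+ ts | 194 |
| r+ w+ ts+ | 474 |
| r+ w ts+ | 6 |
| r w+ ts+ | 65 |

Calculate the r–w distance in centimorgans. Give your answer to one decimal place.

The two most frequent reciprocal classes, r w ts and r+ w+ ts+, are the parental types, so the F1 was r w ts / r+ w+ ts+.
The two rarest classes, r w+ ts and r+ w ts+, are the double crossovers. Comparing them with the parentals, only the w allele has switched, so w is the middle locus and the order is ts – w – r.
Crossovers in the w–r interval produce the single-crossover classes r+ w ts and r w+ ts+ (56 + 65 = 121) plus the double crossovers (12).
RF(w–r) = (121 + 12) / 1500 = 133/1500 = 0.0887 → 8.9 centimorgans.

8.9 centimorgans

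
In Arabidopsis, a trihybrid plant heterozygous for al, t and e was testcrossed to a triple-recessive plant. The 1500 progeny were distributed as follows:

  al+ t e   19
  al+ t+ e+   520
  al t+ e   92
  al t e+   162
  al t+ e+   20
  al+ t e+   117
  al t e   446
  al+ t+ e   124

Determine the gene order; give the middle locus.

al

The two most frequent reciprocal classes, al t e and al+ t+ e+, are the parental types, so the F1 was al t e / al+ t+ e+.
The two rarest classes, al+ t e and al t+ e+, are the double crossovers. Comparing them with the parentals, only the al allele has switched, so al is the middle locus and the order is e – al – t.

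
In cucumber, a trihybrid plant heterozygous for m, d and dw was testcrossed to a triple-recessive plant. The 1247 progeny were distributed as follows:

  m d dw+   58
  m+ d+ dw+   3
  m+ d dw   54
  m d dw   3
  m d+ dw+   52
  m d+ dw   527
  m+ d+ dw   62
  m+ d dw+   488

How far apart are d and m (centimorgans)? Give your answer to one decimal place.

The two most frequent reciprocal classes, m+ d dw+ and m d+ dw, are the parental types, so the F1 was m+ d dw+ / m d+ dw.
The two rarest classes, m+ d+ dw+ and m d dw, are the double crossovers. Comparing them with the parentals, only the d allele has switched, so d is the middle locus and the order is dw – d – m.
Crossovers in the d–m interval produce the single-crossover classes m d dw+ and m+ d+ dw (58 + 62 = 120) plus the double crossovers (6).
RF(d–m) = (120 + 6) / 1247 = 126/1247 = 0.1010 → 10.1 centimorgans.

10.1 centimorgans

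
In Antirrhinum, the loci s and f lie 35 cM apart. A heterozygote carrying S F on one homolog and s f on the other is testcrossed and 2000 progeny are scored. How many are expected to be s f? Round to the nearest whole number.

650

A map distance of 35 cM corresponds to a recombination frequency of 0.350.
The F1 is S F / s f, so s f is a parental gamete class with expected frequency (1 − r)/2 = 0.650/2 = 0.3250.
Expected number = 0.3250 × 2000 = 650.00 ≈ 650.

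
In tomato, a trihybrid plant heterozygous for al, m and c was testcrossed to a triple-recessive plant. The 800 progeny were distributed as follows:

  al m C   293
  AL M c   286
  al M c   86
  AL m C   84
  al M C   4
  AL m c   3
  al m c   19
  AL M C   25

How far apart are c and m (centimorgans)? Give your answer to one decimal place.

The two most frequent reciprocal classes, AL M c and al m C, are the parental types, so the F1 was AL M c / al m C.
The two rarest classes, AL m c and al M C, are the double crossovers. Comparing them with the parentals, only the m allele has switched, so m is the middle locus and the order is c – m – al.
Crossovers in the c–m interval produce the single-crossover classes AL M C and al m c (25 + 19 = 44) plus the double crossovers (7).
RF(c–m) = (44 + 7) / 800 = 51/800 = 0.0638 → 6.4 centimorgans.

6.4 centimorgans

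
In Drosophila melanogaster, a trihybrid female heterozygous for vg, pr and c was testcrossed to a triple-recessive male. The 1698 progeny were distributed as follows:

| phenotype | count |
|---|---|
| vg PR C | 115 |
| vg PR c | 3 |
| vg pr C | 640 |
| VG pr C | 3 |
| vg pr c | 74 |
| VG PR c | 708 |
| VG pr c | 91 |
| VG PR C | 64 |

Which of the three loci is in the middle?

vg

The two most frequent reciprocal classes, VG PR c and vg pr C, are the parental types, so the F1 was VG PR c / vg pr C.
The two rarest classes, vg PR c and VG pr C, are the double crossovers. Comparing them with the parentals, only the vg allele has switched, so vg is the middle locus and the order is pr – vg – c.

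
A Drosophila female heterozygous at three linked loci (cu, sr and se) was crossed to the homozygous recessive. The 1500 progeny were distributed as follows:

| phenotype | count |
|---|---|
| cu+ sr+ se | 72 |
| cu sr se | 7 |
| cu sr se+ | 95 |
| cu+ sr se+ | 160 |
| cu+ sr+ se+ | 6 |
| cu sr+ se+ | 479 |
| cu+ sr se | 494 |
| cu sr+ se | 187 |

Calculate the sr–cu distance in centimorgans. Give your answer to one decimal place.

12.0 centimorgans

The two most frequent reciprocal classes, cu+ sr se and cu sr+ se+, are the parental types, so the F1 was cu+ sr se / cu sr+ se+.
The two rarest classes, cu sr se and cu+ sr+ se+, are the double crossovers. Comparing them with the parentals, only the cu allele has switched, so cu is the middle locus and the order is se – cu – sr.
Crossovers in the cu–sr interval produce the single-crossover classes cu+ sr+ se and cu sr se+ (72 + 95 = 167) plus the double crossovers (13).
RF(cu–sr) = (167 + 13) / 1500 = 180/1500 = 0.1200 → 12.0 centimorgans.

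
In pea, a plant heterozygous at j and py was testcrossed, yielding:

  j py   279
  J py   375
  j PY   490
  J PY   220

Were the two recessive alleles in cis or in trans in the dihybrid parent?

The two most frequent classes are J py (375) and j PY (490); these are the parental (non-recombinant) types.
So the F1 carried J py on one chromosome and j PY on the other — the recessive alleles are on opposite chromosomes (trans / repulsion).

trans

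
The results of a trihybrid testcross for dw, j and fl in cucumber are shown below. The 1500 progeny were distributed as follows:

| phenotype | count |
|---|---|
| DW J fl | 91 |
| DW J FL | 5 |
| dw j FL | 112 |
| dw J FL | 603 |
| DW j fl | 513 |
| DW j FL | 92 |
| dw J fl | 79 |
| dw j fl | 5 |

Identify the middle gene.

dw

The two most frequent reciprocal classes, DW j fl and dw J FL, are the parental types, so the F1 was DW j fl / dw J FL.
The two rarest classes, dw j fl and DW J FL, are the double crossovers. Comparing them with the parentals, only the dw allele has switched, so dw is the middle locus and the order is j – dw – fl.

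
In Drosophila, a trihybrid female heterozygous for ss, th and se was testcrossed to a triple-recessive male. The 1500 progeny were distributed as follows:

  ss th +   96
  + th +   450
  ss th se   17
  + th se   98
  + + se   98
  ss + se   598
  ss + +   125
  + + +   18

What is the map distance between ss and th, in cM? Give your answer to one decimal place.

15.3 cM

The two most frequent reciprocal classes, ss + se and + th +, are the parental types, so the F1 was ss + se / + th +.
The two rarest classes, ss th se and + + +, are the double crossovers. Comparing them with the parentals, only the th allele has switched, so th is the middle locus and the order is ss – th – se.
Crossovers in the ss–th interval produce the single-crossover classes + + se and ss th + (98 + 96 = 194) plus the double crossovers (35).
RF(ss–th) = (194 + 35) / 1500 = 229/1500 = 0.1527 → 15.3 cM.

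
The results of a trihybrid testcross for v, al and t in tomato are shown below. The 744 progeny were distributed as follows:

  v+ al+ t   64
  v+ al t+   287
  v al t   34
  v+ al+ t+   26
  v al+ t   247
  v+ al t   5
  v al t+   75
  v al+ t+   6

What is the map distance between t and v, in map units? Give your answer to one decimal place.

20.2 map units

The two most frequent reciprocal classes, v+ al t+ and v al+ t, are the parental types, so the F1 was v+ al t+ / v al+ t.
The two rarest classes, v+ al t and v al+ t+, are the double crossovers. Comparing them with the parentals, only the t allele has switched, so t is the middle locus and the order is v – t – al.
Crossovers in the v–t interval produce the single-crossover classes v al t+ and v+ al+ t (75 + 64 = 139) plus the double crossovers (11).
RF(v–t) = (139 + 11) / 744 = 150/744 = 0.2016 → 20.2 map units.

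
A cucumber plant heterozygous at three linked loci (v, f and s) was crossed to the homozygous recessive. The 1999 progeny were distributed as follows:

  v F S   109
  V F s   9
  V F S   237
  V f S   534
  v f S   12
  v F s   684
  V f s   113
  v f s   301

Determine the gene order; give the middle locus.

v

The two most frequent reciprocal classes, v F s and V f S, are the parental types, so the F1 was v F s / V f S.
The two rarest classes, V F s and v f S, are the double crossovers. Comparing them with the parentals, only the v allele has switched, so v is the middle locus and the order is s – v – f.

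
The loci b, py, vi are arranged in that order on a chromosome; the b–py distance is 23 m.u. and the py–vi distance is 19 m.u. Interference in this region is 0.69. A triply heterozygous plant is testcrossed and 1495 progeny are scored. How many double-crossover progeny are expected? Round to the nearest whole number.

Map distances give recombination frequencies of 0.230 and 0.190 for the two intervals.
With interference 0.69 (so coincidence = 0.31), expected double-crossover frequency = 0.230 × 0.190 × 0.31 = 0.01355.
Expected number = 0.01355 × 1495 = 20.25 ≈ 20.

20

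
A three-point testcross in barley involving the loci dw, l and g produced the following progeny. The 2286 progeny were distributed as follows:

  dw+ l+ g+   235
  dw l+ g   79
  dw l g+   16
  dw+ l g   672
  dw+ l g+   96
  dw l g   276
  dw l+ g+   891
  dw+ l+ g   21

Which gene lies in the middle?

l

The two most frequent reciprocal classes, dw+ l g and dw l+ g+, are the parental types, so the F1 was dw+ l g / dw l+ g+.
The two rarest classes, dw+ l+ g and dw l g+, are the double crossovers. Comparing them with the parentals, only the l allele has switched, so l is the middle locus and the order is dw – l – g.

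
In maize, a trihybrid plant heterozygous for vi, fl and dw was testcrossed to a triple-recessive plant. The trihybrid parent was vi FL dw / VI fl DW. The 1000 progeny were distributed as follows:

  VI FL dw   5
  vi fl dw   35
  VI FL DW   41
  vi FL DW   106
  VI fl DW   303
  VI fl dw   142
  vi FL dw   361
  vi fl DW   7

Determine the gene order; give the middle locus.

vi

The two rarest classes, VI FL dw and vi fl DW, are the double crossovers. Comparing them with the parentals, only the vi allele has switched, so vi is the middle locus and the order is fl – vi – dw.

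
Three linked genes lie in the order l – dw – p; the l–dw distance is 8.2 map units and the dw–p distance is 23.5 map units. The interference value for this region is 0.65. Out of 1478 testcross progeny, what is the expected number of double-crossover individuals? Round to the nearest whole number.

10

Map distances give recombination frequencies of 0.082 and 0.235 for the two intervals.
With interference 0.65 (so coincidence = 0.35), expected double-crossover frequency = 0.082 × 0.235 × 0.35 = 0.00674.
Expected number = 0.00674 × 1478 = 9.97 ≈ 10.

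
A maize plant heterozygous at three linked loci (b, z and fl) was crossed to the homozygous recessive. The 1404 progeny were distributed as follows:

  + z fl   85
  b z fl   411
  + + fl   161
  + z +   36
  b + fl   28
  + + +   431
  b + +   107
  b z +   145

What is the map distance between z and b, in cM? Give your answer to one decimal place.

The two most frequent reciprocal classes, + + + and b z fl, are the parental types, so the F1 was + + + / b z fl.
The two rarest classes, + z + and b + fl, are the double crossovers. Comparing them with the parentals, only the z allele has switched, so z is the middle locus and the order is b – z – fl.
Crossovers in the b–z interval produce the single-crossover classes b + + and + z fl (107 + 85 = 192) plus the double crossovers (64).
RF(b–z) = (192 + 64) / 1404 = 256/1404 = 0.1823 → 18.2 cM.

18.2 cM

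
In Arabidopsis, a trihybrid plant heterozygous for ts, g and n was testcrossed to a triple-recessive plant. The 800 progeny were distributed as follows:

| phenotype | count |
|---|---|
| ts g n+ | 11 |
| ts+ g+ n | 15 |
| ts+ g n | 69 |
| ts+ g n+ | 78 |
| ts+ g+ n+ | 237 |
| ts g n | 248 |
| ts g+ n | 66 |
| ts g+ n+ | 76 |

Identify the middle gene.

n

The two most frequent reciprocal classes, ts g n and ts+ g+ n+, are the parental types, so the F1 was ts g n / ts+ g+ n+.
The two rarest classes, ts g n+ and ts+ g+ n, are the double crossovers. Comparing them with the parentals, only the n allele has switched, so n is the middle locus and the order is ts – n – g.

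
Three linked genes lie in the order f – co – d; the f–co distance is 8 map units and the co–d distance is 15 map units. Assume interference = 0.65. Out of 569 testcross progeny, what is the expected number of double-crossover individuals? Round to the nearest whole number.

Map distances give recombination frequencies of 0.080 and 0.150 for the two intervals.
With interference 0.65 (so coincidence = 0.35), expected double-crossover frequency = 0.080 × 0.150 × 0.35 = 0.00420.
Expected number = 0.00420 × 569 = 2.39 ≈ 2.

2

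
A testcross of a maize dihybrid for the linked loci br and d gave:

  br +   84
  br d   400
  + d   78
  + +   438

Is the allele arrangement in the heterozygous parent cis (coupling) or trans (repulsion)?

cis

The two most frequent classes are + + (438) and br d (400); these are the parental (non-recombinant) types.
So the F1 carried + + on one chromosome and br d on the other — the recessive alleles are on the same chromosome (cis / coupling).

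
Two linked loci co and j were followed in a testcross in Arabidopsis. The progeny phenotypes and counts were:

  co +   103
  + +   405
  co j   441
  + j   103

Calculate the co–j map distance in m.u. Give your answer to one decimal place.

The two most frequent classes, + + (405) and co j (441), are the parental types, so the F1 was + + / co j.
The recombinant classes are + j and co +: 103 + 103 = 206.
Recombination frequency = 206/1052 = 0.1958 ≈ 19.6%, i.e. 19.6 m.u.

19.6 m.u.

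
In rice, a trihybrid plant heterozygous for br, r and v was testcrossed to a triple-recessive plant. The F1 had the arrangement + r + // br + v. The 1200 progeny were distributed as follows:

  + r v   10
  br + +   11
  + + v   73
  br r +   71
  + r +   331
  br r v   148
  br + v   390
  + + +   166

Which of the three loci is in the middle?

v

The two rarest classes, + r v and br + +, are the double crossovers. Comparing them with the parentals, only the v allele has switched, so v is the middle locus and the order is br – v – r.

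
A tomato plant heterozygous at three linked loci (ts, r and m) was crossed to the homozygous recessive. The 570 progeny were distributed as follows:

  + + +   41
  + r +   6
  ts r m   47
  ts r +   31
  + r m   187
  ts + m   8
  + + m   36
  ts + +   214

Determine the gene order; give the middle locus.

The two most frequent reciprocal classes, + r m and ts + +, are the parental types, so the F1 was + r m / ts + +.
The two rarest classes, + r + and ts + m, are the double crossovers. Comparing them with the parentals, only the m allele has switched, so m is the middle locus and the order is ts – m – r.

m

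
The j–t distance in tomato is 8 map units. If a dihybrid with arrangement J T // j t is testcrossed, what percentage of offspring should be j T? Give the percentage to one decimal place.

4.0%

A map distance of 8 map units corresponds to a recombination frequency of 0.080.
The F1 is J T / j t, so j T is a recombinant gamete class with expected frequency r/2 = 0.080/2 = 0.0400.
That is 0.0400 = 4.0% of the progeny.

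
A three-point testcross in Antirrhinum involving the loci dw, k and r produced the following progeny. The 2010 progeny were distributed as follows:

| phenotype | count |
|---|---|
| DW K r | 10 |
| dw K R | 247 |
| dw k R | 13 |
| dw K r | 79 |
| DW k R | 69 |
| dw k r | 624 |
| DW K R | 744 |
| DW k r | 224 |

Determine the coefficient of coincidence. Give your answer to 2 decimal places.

0.55

The two most frequent reciprocal classes, DW K R and dw k r, are the parental types, so the F1 was DW K R / dw k r.
The two rarest classes, DW K r and dw k R, are the double crossovers. Comparing them with the parentals, only the r allele has switched, so r is the middle locus and the order is k – r – dw.
k–r: (148 + 23)/2010 = 0.0851; r–dw: (471 + 23)/2010 = 0.2458.
Expected DCO frequency = 0.0851 × 0.2458 ≈ 0.02092; observed = 23/2010 ≈ 0.01144.
Coefficient of coincidence = 0.01144/0.02092 ≈ 0.55.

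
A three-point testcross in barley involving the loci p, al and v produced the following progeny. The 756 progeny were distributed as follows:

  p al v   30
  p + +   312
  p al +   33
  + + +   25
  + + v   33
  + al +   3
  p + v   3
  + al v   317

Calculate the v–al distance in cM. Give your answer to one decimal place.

9.5 cM

The two most frequent reciprocal classes, + al v and p + +, are the parental types, so the F1 was + al v / p + +.
The two rarest classes, + al + and p + v, are the double crossovers. Comparing them with the parentals, only the v allele has switched, so v is the middle locus and the order is al – v – p.
Crossovers in the al–v interval produce the single-crossover classes + + v and p al + (33 + 33 = 66) plus the double crossovers (6).
RF(al–v) = (66 + 6) / 756 = 72/756 = 0.0952 → 9.5 cM.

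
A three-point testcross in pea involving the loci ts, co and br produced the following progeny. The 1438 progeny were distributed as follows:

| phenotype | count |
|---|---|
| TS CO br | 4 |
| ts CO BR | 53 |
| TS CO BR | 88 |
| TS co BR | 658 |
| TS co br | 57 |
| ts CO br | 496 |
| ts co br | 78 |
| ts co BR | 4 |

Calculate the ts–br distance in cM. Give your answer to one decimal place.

The two most frequent reciprocal classes, ts CO br and TS co BR, are the parental types, so the F1 was ts CO br / TS co BR.
The two rarest classes, TS CO br and ts co BR, are the double crossovers. Comparing them with the parentals, only the ts allele has switched, so ts is the middle locus and the order is br – ts – co.
Crossovers in the br–ts interval produce the single-crossover classes ts CO BR and TS co br (53 + 57 = 110) plus the double crossovers (8).
RF(br–ts) = (110 + 8) / 1438 = 118/1438 = 0.0821 → 8.2 cM.

8.2 cM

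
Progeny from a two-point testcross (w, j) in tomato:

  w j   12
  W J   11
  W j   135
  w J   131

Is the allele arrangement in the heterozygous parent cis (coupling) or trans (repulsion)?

trans

The two most frequent classes are W j (135) and w J (131); these are the parental (non-recombinant) types.
So the F1 carried W j on one chromosome and w J on the other — the recessive alleles are on opposite chromosomes (trans / repulsion).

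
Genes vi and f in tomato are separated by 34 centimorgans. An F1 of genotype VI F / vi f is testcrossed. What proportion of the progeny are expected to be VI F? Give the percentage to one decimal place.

33.0%

A map distance of 34 centimorgans corresponds to a recombination frequency of 0.340.
The F1 is VI F / vi f, so VI F is a parental gamete class with expected frequency (1 − r)/2 = 0.660/2 = 0.3300.
That is 0.3300 = 33.0% of the progeny.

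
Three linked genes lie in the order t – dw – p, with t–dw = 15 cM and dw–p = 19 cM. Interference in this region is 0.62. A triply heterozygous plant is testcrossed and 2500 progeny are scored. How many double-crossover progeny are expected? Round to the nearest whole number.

Map distances give recombination frequencies of 0.150 and 0.190 for the two intervals.
With interference 0.62 (so coincidence = 0.38), expected double-crossover frequency = 0.150 × 0.190 × 0.38 = 0.01083.
Expected number = 0.01083 × 2500 = 27.07 ≈ 27.

27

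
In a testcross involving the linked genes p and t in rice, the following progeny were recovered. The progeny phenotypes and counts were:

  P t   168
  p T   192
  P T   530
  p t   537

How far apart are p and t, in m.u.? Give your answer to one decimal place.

The two most frequent classes, P T (530) and p t (537), are the parental types, so the F1 was P T / p t.
The recombinant classes are P t and p T: 168 + 192 = 360.
Recombination frequency = 360/1427 = 0.2523 ≈ 25.2%, i.e. 25.2 m.u.

25.2 m.u.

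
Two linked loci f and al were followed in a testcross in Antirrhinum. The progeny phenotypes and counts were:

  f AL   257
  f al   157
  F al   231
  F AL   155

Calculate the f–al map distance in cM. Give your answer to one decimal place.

The two most frequent classes, F al (231) and f AL (257), are the parental types, so the F1 was F al / f AL.
The recombinant classes are F AL and f al: 155 + 157 = 312.
Recombination frequency = 312/800 = 0.3900 ≈ 39.0%, i.e. 39.0 cM.

39.0 cM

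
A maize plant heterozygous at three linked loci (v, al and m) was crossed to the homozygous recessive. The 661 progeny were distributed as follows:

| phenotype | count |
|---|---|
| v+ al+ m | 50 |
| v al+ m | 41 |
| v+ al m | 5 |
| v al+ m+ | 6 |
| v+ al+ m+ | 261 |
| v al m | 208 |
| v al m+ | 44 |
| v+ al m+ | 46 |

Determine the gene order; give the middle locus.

v

The two most frequent reciprocal classes, v al m and v+ al+ m+, are the parental types, so the F1 was v al m / v+ al+ m+.
The two rarest classes, v+ al m and v al+ m+, are the double crossovers. Comparing them with the parentals, only the v allele has switched, so v is the middle locus and the order is al – v – m.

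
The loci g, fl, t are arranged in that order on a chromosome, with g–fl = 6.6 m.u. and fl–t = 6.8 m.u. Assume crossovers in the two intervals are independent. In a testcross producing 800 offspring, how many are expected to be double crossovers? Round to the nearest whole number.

4

Map distances give recombination frequencies of 0.066 and 0.068 for the two intervals.
With no interference, expected double-crossover frequency = 0.066 × 0.068 = 0.00449.
Expected number = 0.00449 × 800 = 3.59 ≈ 4.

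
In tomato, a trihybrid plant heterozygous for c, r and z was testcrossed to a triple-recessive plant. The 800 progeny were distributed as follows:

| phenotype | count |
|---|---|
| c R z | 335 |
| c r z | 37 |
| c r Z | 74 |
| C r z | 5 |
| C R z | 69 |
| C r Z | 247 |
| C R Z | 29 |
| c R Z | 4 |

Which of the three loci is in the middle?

z

The two most frequent reciprocal classes, C r Z and c R z, are the parental types, so the F1 was C r Z / c R z.
The two rarest classes, C r z and c R Z, are the double crossovers. Comparing them with the parentals, only the z allele has switched, so z is the middle locus and the order is c – z – r.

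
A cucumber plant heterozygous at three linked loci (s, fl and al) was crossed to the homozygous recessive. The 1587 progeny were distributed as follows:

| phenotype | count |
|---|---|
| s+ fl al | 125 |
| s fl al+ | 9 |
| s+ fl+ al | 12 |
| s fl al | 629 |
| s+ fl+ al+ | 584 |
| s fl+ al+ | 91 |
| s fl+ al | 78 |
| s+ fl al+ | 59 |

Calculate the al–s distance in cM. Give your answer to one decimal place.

The two most frequent reciprocal classes, s fl al and s+ fl+ al+, are the parental types, so the F1 was s fl al / s+ fl+ al+.
The two rarest classes, s fl al+ and s+ fl+ al, are the double crossovers. Comparing them with the parentals, only the al allele has switched, so al is the middle locus and the order is s – al – fl.
Crossovers in the s–al interval produce the single-crossover classes s+ fl al and s fl+ al+ (125 + 91 = 216) plus the double crossovers (21).
RF(s–al) = (216 + 21) / 1587 = 237/1587 = 0.1493 → 14.9 cM.

14.9 cM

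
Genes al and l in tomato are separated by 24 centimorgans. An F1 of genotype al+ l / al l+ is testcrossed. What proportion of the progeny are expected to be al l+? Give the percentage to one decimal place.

A map distance of 24 centimorgans corresponds to a recombination frequency of 0.240.
The F1 is al+ l / al l+, so al l+ is a parental gamete class with expected frequency (1 − r)/2 = 0.760/2 = 0.3800.
That is 0.3800 = 38.0% of the progeny.

38.0%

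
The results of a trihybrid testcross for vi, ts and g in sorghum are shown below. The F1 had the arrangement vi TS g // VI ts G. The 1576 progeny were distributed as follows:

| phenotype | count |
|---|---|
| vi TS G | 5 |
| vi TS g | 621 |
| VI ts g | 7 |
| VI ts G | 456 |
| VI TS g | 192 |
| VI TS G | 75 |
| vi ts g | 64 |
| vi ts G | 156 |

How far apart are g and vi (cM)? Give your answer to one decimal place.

The two rarest classes, vi TS G and VI ts g, are the double crossovers. Comparing them with the parentals, only the g allele has switched, so g is the middle locus and the order is ts – g – vi.
Crossovers in the g–vi interval produce the single-crossover classes VI TS g and vi ts G (192 + 156 = 348) plus the double crossovers (12).
RF(g–vi) = (348 + 12) / 1576 = 360/1576 = 0.2284 → 22.8 cM.

22.8 cM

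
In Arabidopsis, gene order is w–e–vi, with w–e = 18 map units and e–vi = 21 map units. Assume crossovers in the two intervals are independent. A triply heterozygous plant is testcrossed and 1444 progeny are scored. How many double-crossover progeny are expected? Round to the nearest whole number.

Map distances give recombination frequencies of 0.180 and 0.210 for the two intervals.
With no interference, expected double-crossover frequency = 0.180 × 0.210 = 0.03780.
Expected number = 0.03780 × 1444 = 54.58 ≈ 55.

55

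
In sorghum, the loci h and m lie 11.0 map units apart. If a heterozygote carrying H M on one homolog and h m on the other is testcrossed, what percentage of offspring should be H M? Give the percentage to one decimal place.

A map distance of 11.0 map units corresponds to a recombination frequency of 0.110.
The F1 is H M / h m, so H M is a parental gamete class with expected frequency (1 − r)/2 = 0.890/2 = 0.4450.
That is 0.4450 = 44.5% of the progeny.

44.5%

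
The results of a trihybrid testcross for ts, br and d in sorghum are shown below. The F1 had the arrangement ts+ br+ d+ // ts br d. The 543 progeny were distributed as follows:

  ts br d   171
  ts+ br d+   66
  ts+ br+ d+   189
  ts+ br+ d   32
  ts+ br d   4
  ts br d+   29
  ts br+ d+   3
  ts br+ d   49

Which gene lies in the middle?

ts

The two rarest classes, ts br+ d+ and ts+ br d, are the double crossovers. Comparing them with the parentals, only the ts allele has switched, so ts is the middle locus and the order is d – ts – br.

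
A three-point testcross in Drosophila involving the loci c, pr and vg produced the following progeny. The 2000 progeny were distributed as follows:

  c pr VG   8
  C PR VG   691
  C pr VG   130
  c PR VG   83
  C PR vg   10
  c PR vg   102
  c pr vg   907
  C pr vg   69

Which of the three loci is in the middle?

The two most frequent reciprocal classes, C PR VG and c pr vg, are the parental types, so the F1 was C PR VG / c pr vg.
The two rarest classes, C PR vg and c pr VG, are the double crossovers. Comparing them with the parentals, only the vg allele has switched, so vg is the middle locus and the order is pr – vg – c.

vg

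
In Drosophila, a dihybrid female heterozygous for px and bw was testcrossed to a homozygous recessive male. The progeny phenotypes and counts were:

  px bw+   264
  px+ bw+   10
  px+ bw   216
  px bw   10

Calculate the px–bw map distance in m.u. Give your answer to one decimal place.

4.0 m.u.

The two most frequent classes, px+ bw (216) and px bw+ (264), are the parental types, so the F1 was px+ bw / px bw+.
The recombinant classes are px+ bw+ and px bw: 10 + 10 = 20.
Recombination frequency = 20/500 = 0.0400 ≈ 4.0%, i.e. 4.0 m.u.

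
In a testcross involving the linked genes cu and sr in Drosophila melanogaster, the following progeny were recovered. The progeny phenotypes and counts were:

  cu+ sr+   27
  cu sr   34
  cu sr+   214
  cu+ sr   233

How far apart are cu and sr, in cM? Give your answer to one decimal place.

The two most frequent classes, cu+ sr (233) and cu sr+ (214), are the parental types, so the F1 was cu+ sr / cu sr+.
The recombinant classes are cu+ sr+ and cu sr: 27 + 34 = 61.
Recombination frequency = 61/508 = 0.1201 ≈ 12.0%, i.e. 12.0 cM.

12.0 cM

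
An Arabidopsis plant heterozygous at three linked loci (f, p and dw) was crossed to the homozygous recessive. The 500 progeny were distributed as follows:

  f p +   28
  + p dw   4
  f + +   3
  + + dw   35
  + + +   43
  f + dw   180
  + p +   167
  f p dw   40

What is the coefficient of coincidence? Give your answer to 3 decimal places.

The two most frequent reciprocal classes, f + dw and + p +, are the parental types, so the F1 was f + dw / + p +.
The two rarest classes, f + + and + p dw, are the double crossovers. Comparing them with the parentals, only the dw allele has switched, so dw is the middle locus and the order is p – dw – f.
p–dw: (83 + 7)/500 = 0.1800; dw–f: (63 + 7)/500 = 0.1400.
Expected DCO frequency = 0.1800 × 0.1400 ≈ 0.02520; observed = 7/500 ≈ 0.01400.
Coefficient of coincidence = 0.01400/0.02520 ≈ 0.556.

0.556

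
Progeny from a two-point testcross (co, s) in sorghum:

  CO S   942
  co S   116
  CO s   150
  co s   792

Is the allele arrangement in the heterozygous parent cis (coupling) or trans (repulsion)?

The two most frequent classes are CO S (942) and co s (792); these are the parental (non-recombinant) types.
So the F1 carried CO S on one chromosome and co s on the other — the recessive alleles are on the same chromosome (cis / coupling).

cis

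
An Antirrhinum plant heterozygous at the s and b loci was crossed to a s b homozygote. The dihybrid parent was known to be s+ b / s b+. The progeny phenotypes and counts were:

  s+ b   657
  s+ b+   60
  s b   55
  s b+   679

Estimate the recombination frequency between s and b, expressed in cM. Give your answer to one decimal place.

7.9 cM

The recombinant classes are s+ b+ and s b: 60 + 55 = 115.
Recombination frequency = 115/1451 = 0.0793 ≈ 7.9%, i.e. 7.9 cM.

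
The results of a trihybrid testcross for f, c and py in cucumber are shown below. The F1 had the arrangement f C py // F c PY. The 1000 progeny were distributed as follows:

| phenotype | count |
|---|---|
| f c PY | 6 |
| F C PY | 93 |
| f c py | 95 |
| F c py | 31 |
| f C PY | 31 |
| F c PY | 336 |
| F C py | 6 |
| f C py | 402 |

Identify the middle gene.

The two rarest classes, F C py and f c PY, are the double crossovers. Comparing them with the parentals, only the f allele has switched, so f is the middle locus and the order is c – f – py.

f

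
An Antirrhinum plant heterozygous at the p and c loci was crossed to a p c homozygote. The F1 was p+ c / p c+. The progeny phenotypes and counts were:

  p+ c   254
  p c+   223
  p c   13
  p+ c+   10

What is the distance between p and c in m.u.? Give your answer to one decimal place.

The recombinant classes are p+ c+ and p c: 10 + 13 = 23.
Recombination frequency = 23/500 = 0.0460 ≈ 4.6%, i.e. 4.6 m.u.

4.6 m.u.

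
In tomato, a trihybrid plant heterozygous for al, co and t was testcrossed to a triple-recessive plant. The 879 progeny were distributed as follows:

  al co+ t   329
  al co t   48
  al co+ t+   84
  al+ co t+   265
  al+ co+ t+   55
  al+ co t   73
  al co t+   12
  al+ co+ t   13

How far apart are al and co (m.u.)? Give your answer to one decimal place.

14.6 m.u.

The two most frequent reciprocal classes, al+ co t+ and al co+ t, are the parental types, so the F1 was al+ co t+ / al co+ t.
The two rarest classes, al co t+ and al+ co+ t, are the double crossovers. Comparing them with the parentals, only the al allele has switched, so al is the middle locus and the order is t – al – co.
Crossovers in the al–co interval produce the single-crossover classes al+ co+ t+ and al co t (55 + 48 = 103) plus the double crossovers (25).
RF(al–co) = (103 + 25) / 879 = 128/879 = 0.1456 → 14.6 m.u.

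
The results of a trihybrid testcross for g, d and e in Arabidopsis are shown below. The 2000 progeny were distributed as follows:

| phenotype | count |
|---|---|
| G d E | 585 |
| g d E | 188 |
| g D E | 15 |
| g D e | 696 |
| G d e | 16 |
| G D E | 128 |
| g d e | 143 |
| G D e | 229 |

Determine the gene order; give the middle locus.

The two most frequent reciprocal classes, G d E and g D e, are the parental types, so the F1 was G d E / g D e.
The two rarest classes, G d e and g D E, are the double crossovers. Comparing them with the parentals, only the e allele has switched, so e is the middle locus and the order is d – e – g.

e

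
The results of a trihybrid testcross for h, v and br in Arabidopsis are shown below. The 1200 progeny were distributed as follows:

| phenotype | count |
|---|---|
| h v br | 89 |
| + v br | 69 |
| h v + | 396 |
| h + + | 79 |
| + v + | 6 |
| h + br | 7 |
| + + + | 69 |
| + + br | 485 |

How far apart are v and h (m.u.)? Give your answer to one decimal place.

13.4 m.u.

The two most frequent reciprocal classes, h v + and + + br, are the parental types, so the F1 was h v + / + + br.
The two rarest classes, + v + and h + br, are the double crossovers. Comparing them with the parentals, only the h allele has switched, so h is the middle locus and the order is br – h – v.
Crossovers in the h–v interval produce the single-crossover classes h + + and + v br (79 + 69 = 148) plus the double crossovers (13).
RF(h–v) = (148 + 13) / 1200 = 161/1200 = 0.1342 → 13.4 m.u.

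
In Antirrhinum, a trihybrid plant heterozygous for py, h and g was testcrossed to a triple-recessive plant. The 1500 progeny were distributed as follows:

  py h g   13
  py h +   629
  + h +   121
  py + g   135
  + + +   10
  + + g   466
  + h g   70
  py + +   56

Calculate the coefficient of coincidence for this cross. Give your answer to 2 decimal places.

The two most frequent reciprocal classes, py h + and + + g, are the parental types, so the F1 was py h + / + + g.
The two rarest classes, py h g and + + +, are the double crossovers. Comparing them with the parentals, only the g allele has switched, so g is the middle locus and the order is h – g – py.
h–g: (126 + 23)/1500 = 0.0993; g–py: (256 + 23)/1500 = 0.1860.
Expected DCO frequency = 0.0993 × 0.1860 ≈ 0.01847; observed = 23/1500 ≈ 0.01533.
Coefficient of coincidence = 0.01533/0.01847 ≈ 0.83.

0.83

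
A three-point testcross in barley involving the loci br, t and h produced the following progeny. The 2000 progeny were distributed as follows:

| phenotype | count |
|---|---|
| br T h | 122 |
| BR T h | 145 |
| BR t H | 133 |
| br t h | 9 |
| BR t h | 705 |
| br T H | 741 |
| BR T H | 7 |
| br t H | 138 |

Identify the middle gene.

The two most frequent reciprocal classes, BR t h and br T H, are the parental types, so the F1 was BR t h / br T H.
The two rarest classes, br t h and BR T H, are the double crossovers. Comparing them with the parentals, only the br allele has switched, so br is the middle locus and the order is t – br – h.

br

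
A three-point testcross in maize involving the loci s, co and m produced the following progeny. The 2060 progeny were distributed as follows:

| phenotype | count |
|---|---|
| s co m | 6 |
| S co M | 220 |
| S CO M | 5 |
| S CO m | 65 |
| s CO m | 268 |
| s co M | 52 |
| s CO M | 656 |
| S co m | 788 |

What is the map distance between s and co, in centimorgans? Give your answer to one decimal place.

The two most frequent reciprocal classes, S co m and s CO M, are the parental types, so the F1 was S co m / s CO M.
The two rarest classes, s co m and S CO M, are the double crossovers. Comparing them with the parentals, only the s allele has switched, so s is the middle locus and the order is m – s – co.
Crossovers in the s–co interval produce the single-crossover classes S CO m and s co M (65 + 52 = 117) plus the double crossovers (11).
RF(s–co) = (117 + 11) / 2060 = 128/2060 = 0.0621 → 6.2 centimorgans.

6.2 centimorgans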